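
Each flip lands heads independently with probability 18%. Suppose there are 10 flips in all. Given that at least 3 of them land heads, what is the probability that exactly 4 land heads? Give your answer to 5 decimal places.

X ~ Binomial(10, 0.18). Want P(X=4 | X≥3) = P(X=4) / P(X≥3).
P(X=4) = C(10,4)·0.18^4·0.82^6 = 0.0670181
P(X≥3) = 1 − 0.1374480 − 0.3017152 − 0.2980357 = 0.2628010
Ratio = 0.0670181 / 0.2628010 = 0.2550148

0.25501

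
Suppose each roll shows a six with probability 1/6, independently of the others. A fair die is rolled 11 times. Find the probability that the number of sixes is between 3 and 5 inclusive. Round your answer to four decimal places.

0.2686

X ~ Binomial(11, 0.166667); P(3 ≤ X ≤ 5) = Σ C(11,k) p^k (1−p)^(11−k) over k:
  k=3: C(11,3)·0.166667^3·0.833333^8 = 0.177656
  k=4: C(11,4)·0.166667^4·0.833333^7 = 0.071062
  k=5: C(11,5)·0.166667^5·0.833333^6 = 0.019897
Total = 0.268616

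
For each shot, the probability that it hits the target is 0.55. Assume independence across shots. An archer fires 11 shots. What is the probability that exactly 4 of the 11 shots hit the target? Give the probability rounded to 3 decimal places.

X ~ Binomial(n=11, p=0.55).
P(X=4) = C(11,4) · p^4 · (1−p)^7
= 330 · 0.091506 · 0.0037367 = 0.11284

0.113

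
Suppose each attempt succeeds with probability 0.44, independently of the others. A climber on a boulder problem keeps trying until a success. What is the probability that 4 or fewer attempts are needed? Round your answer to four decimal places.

Y = number of attempts to the first success; geometric, p = 0.44.
P(Y ≤ 4) = 1 − (1−p)^4 = 1 − 0.098345 = 0.901655

0.9017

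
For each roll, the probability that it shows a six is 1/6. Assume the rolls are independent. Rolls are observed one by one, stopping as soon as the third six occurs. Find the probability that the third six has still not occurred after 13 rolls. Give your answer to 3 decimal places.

Needing more than 13 rolls ⇔ fewer than 3 successes in the first 13. With X ~ Binomial(13, 0.166667), P(Y > 13) = P(X ≤ 2).
  k=0: C(13,0)·0.166667^0·0.833333^13 = 0.09346
  k=1: C(13,1)·0.166667^1·0.833333^12 = 0.24301
  k=2: C(13,2)·0.166667^2·0.833333^11 = 0.29161
P(X ≤ 2) = 0.62808

0.628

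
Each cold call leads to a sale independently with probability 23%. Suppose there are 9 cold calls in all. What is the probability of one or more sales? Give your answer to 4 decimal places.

0.9048

P(at least one) = 1 − P(none) = 1 − (1 − 0.23)^9
= 1 − 0.095152 = 0.904848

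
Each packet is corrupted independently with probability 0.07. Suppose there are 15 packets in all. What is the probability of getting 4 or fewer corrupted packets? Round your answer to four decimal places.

X ~ Binomial(15, 0.07); P(X ≤ 4) = Σ C(15,k) p^k (1−p)^(15−k) over k:
  k=0: C(15,0)·0.07^0·0.93^15 = 0.336701
  k=1: C(15,1)·0.07^1·0.93^14 = 0.380146
  k=2: C(15,2)·0.07^2·0.93^13 = 0.200292
  k=3: C(15,3)·0.07^3·0.93^12 = 0.065328
  k=4: C(15,4)·0.07^4·0.93^11 = 0.014752
Total = 0.997219

0.9972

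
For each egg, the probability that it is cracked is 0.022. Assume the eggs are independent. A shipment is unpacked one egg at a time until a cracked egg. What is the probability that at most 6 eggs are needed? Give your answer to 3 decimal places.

Y = number of eggs to the first success; geometric, p = 0.022.
P(Y ≤ 6) = 1 − (1−p)^6 = 1 − 0.87505 = 0.12495

0.125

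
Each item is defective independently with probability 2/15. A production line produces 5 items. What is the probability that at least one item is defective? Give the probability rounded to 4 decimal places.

0.5111

P(at least one) = 1 − P(none) = 1 − (1 − 0.133333)^5
= 1 − 0.488946 = 0.511054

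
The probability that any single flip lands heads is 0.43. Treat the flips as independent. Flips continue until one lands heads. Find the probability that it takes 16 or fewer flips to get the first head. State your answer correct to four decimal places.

Y = number of flips to the first success; geometric, p = 0.43.
P(Y ≤ 16) = 1 − (1−p)^16 = 1 − 0.000124 = 0.999876

0.9999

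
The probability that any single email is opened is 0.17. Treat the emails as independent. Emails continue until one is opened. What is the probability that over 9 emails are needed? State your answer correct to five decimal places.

Y = number of emails to the first success; geometric, p = 0.17.
P(Y > 9) = P(first 9 all fail) = (1−p)^9 = 0.1869403

0.18694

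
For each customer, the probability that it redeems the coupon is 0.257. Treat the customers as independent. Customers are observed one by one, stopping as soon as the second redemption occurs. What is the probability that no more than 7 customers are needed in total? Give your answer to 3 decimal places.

0.572

Finishing within 7 customers ⇔ at least 2 successes in the first 7. With X ~ Binomial(7, 0.257), P(Y ≤ 7) = 1 − P(X ≤ 1).
  k=0: C(7,0)·0.257^0·0.743^7 = 0.12500
  k=1: C(7,1)·0.257^1·0.743^6 = 0.30267
1 − 0.42767 = 0.57233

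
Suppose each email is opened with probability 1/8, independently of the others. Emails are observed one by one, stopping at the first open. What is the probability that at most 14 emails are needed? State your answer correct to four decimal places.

0.8458

Y = number of emails to the first success; geometric, p = 0.125.
P(Y ≤ 14) = 1 − (1−p)^14 = 1 − 0.154210 = 0.845790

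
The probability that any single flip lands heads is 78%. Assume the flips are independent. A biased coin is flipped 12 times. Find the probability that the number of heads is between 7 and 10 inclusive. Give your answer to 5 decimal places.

X ~ Binomial(12, 0.78); P(7 ≤ X ≤ 10) = Σ C(12,k) p^k (1−p)^(12−k) over k:
  k=7: C(12,7)·0.78^7·0.22^5 = 0.0716970
  k=8: C(12,8)·0.78^8·0.22^4 = 0.1588740
  k=9: C(12,9)·0.78^9·0.22^3 = 0.2503469
  k=10: C(12,10)·0.78^10·0.22^2 = 0.2662780
Total = 0.7471958

0.74720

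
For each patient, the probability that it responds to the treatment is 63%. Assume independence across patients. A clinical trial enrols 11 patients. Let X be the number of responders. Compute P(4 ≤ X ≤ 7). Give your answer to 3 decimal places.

X ~ Binomial(11, 0.63); P(4 ≤ X ≤ 7) = Σ C(11,k) p^k (1−p)^(11−k) over k:
  k=4: C(11,4)·0.63^4·0.37^7 = 0.04935
  k=5: C(11,5)·0.63^5·0.37^6 = 0.11764
  k=6: C(11,6)·0.63^6·0.37^5 = 0.20031
  k=7: C(11,7)·0.63^7·0.37^4 = 0.24362
Total = 0.61091

0.611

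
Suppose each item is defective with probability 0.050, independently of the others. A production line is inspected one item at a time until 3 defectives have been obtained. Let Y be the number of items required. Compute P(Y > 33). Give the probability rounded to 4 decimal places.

0.7728

Needing more than 33 items ⇔ fewer than 3 successes in the first 33. With X ~ Binomial(33, 0.05), P(Y > 33) = P(X ≤ 2).
  k=0: C(33,0)·0.05^0·0.95^33 = 0.184026
  k=1: C(33,1)·0.05^1·0.95^32 = 0.319624
  k=2: C(33,2)·0.05^2·0.95^31 = 0.269157
P(X ≤ 2) = 0.772807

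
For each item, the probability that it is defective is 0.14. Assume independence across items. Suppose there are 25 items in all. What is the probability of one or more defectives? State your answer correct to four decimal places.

0.9770

P(at least one) = 1 − P(none) = 1 − (1 − 0.14)^25
= 1 − 0.023039 = 0.976961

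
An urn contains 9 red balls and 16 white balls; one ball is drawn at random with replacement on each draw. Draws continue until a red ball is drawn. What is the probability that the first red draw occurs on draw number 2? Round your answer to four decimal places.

0.2304

Geometric (trials to first success), p = 0.36.
P(Y = 2) = (1−p)^1 · p = 0.64 · 0.36 = 0.230400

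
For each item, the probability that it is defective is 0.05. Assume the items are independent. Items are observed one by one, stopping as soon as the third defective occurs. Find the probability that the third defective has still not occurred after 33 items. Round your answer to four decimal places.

Needing more than 33 items ⇔ fewer than 3 successes in the first 33. With X ~ Binomial(33, 0.05), P(Y > 33) = P(X ≤ 2).
  k=0: C(33,0)·0.05^0·0.95^33 = 0.184026
  k=1: C(33,1)·0.05^1·0.95^32 = 0.319624
  k=2: C(33,2)·0.05^2·0.95^31 = 0.269157
P(X ≤ 2) = 0.772807

0.7728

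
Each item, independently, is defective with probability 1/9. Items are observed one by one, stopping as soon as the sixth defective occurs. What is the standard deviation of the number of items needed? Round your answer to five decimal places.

20.78461

Y = total items until the sixth success; negative binomial with r=6, p=0.111111.
SD(Y) = √[r(1−p)/p²] = √(432.0000000) = 20.7846097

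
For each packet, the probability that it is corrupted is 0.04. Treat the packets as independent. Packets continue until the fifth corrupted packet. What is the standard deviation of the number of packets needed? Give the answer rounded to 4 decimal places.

54.7723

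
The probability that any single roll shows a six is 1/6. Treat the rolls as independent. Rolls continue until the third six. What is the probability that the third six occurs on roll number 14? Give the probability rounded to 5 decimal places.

Y = trial on which the third success occurs; negative binomial, r=3, p=0.166667.
P(Y=14) = C(13,2) · p^3 · (1−p)^11
= 78 · 0.0046296 · 0.13459 = 0.0486012

0.04860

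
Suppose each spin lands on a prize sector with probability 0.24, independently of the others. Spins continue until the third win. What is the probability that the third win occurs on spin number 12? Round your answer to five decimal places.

0.06432

Y = trial on which the third success occurs; negative binomial, r=3, p=0.24.
P(Y=12) = C(11,2) · p^3 · (1−p)^9
= 55 · 0.013824 · 0.084591 = 0.0643160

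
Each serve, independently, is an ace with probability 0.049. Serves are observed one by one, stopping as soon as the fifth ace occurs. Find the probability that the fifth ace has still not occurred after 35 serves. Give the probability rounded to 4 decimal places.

Needing more than 35 serves ⇔ fewer than 5 successes in the first 35. With X ~ Binomial(35, 0.049), P(Y > 35) = P(X ≤ 4).
  k=0: C(35,0)·0.049^0·0.951^35 = 0.172313
  k=1: C(35,1)·0.049^1·0.951^34 = 0.310743
  k=2: C(35,2)·0.049^2·0.951^33 = 0.272186
  k=3: C(35,3)·0.049^3·0.951^32 = 0.154267
  k=4: C(35,4)·0.049^4·0.951^31 = 0.063589
P(X ≤ 4) = 0.973099

0.9731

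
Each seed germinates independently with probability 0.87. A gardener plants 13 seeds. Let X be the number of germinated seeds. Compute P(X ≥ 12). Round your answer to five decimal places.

X ~ Binomial(13, 0.87); P(X ≥ 12) = Σ C(13,k) p^k (1−p)^(13−k) over k:
  k=12: C(13,12)·0.87^12·0.13^1 = 0.3177735
  k=13: C(13,13)·0.87^13·0.13^0 = 0.1635876
Total = 0.4813611

0.48136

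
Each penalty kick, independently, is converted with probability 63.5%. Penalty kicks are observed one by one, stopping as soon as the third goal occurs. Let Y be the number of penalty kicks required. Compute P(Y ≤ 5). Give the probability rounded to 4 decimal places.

Finishing within 5 penalty kicks ⇔ at least 3 successes in the first 5. With X ~ Binomial(5, 0.635), P(Y ≤ 5) = 1 − P(X ≤ 2).
  k=0: C(5,0)·0.635^0·0.365^5 = 0.006478
  k=1: C(5,1)·0.635^1·0.365^4 = 0.056353
  k=2: C(5,2)·0.635^2·0.365^3 = 0.196077
1 − 0.258908 = 0.741092

0.7411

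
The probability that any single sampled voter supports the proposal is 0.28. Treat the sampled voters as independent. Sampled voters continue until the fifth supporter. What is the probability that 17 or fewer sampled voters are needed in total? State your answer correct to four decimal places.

Finishing within 17 sampled voters ⇔ at least 5 successes in the first 17. With X ~ Binomial(17, 0.28), P(Y ≤ 17) = 1 − P(X ≤ 4).
  k=0: C(17,0)·0.28^0·0.72^17 = 0.003755
  k=1: C(17,1)·0.28^1·0.72^16 = 0.024827
  k=2: C(17,2)·0.28^2·0.72^15 = 0.077240
  k=3: C(17,3)·0.28^3·0.72^14 = 0.150189
  k=4: C(17,4)·0.28^4·0.72^13 = 0.204424
1 − 0.460435 = 0.539565

0.5396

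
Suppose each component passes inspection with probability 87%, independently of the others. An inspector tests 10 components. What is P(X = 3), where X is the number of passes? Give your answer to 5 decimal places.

X ~ Binomial(n=10, p=0.87).
P(X=3) = C(10,3) · p^3 · (1−p)^7
= 120 · 0.6585 · 6.2749e-07 = 0.0000496

0.00005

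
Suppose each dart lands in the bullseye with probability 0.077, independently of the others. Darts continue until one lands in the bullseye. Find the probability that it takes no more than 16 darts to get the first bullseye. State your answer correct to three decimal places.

0.723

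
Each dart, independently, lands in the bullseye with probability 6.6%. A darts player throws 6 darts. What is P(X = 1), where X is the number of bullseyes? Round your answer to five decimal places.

X ~ Binomial(n=6, p=0.066).
P(X=1) = C(6,1) · p^1 · (1−p)^5
= 6 · 0.066 · 0.71078 = 0.2814683

0.28147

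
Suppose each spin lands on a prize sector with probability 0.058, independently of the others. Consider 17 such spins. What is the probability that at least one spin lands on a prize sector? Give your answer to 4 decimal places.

P(at least one) = 1 − P(none) = 1 − (1 − 0.058)^17
= 1 − 0.362131 = 0.637869

0.6379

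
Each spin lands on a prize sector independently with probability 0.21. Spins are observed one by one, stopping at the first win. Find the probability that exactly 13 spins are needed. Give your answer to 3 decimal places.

0.012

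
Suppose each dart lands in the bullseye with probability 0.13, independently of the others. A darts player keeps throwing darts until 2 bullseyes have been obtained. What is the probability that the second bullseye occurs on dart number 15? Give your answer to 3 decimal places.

0.039

Y = trial on which the second success occurs; negative binomial, r=2, p=0.13.
P(Y=15) = C(14,1) · p^2 · (1−p)^13
= 14 · 0.0169 · 0.16359 = 0.03870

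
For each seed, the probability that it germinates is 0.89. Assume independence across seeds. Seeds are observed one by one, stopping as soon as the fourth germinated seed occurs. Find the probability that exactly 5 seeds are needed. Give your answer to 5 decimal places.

0.27607

Y = trial on which the fourth success occurs; negative binomial, r=4, p=0.89.
P(Y=5) = C(4,3) · p^4 · (1−p)^1
= 4 · 0.62742 · 0.11 = 0.2760659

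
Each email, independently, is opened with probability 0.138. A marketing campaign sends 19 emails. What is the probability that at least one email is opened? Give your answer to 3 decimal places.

P(at least one) = 1 − P(none) = 1 − (1 − 0.138)^19
= 1 − 0.05952 = 0.94048

0.940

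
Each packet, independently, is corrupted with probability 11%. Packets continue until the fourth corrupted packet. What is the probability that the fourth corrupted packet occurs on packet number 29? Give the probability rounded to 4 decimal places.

Y = trial on which the fourth success occurs; negative binomial, r=4, p=0.11.
P(Y=29) = C(28,3) · p^4 · (1−p)^25
= 3276 · 0.00014641 · 0.054294 = 0.026041

0.0260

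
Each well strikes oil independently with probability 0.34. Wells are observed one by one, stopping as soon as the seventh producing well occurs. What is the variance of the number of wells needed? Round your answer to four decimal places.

39.9654

Y = total wells until the seventh success; negative binomial with r=7, p=0.34.
Var(Y) = r(1−p)/p² = 7·0.66 / 0.34² = 39.965398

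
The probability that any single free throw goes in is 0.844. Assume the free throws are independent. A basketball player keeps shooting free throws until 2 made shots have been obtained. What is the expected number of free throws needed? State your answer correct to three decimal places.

2.370

Y = total free throws until the second success; negative binomial with r=2, p=0.844.
E[Y] = r / p = 2 / 0.844 = 2.36967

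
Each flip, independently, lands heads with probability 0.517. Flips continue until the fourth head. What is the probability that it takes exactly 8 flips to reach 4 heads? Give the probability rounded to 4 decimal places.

0.1361

Y = trial on which the fourth success occurs; negative binomial, r=4, p=0.517.
P(Y=8) = C(7,3) · p^4 · (1−p)^4
= 35 · 0.071443 · 0.054424 = 0.136088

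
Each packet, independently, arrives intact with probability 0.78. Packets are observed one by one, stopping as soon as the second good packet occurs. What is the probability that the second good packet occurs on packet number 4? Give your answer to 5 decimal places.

Y = trial on which the second success occurs; negative binomial, r=2, p=0.78.
P(Y=4) = C(3,1) · p^2 · (1−p)^2
= 3 · 0.6084 · 0.0484 = 0.0883397

0.08834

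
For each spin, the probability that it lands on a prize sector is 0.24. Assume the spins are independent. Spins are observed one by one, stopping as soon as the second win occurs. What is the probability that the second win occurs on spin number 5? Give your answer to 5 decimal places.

0.10114

Y = trial on which the second success occurs; negative binomial, r=2, p=0.24.
P(Y=5) = C(4,1) · p^2 · (1−p)^3
= 4 · 0.0576 · 0.43898 = 0.1011401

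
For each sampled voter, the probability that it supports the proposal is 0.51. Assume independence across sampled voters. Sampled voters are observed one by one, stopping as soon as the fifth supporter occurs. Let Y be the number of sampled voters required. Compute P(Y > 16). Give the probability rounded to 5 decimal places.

0.03219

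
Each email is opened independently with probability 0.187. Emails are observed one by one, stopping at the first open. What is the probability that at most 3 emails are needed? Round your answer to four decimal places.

Y = number of emails to the first success; geometric, p = 0.187.
P(Y ≤ 3) = 1 − (1−p)^3 = 1 − 0.537368 = 0.462632

0.4626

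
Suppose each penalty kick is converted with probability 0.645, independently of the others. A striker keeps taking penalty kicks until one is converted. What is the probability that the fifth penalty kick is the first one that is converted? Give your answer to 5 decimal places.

Geometric (trials to first success), p = 0.645.
P(Y = 5) = (1−p)^4 · p = 0.015882 · 0.645 = 0.0102441

0.01024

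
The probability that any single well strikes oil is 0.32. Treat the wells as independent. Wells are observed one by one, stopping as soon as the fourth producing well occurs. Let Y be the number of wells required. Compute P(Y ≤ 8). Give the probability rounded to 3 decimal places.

0.232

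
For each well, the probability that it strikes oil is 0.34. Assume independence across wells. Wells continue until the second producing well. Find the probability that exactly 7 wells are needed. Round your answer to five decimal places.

Y = trial on which the second success occurs; negative binomial, r=2, p=0.34.
P(Y=7) = C(6,1) · p^2 · (1−p)^5
= 6 · 0.1156 · 0.12523 = 0.0868618

0.08686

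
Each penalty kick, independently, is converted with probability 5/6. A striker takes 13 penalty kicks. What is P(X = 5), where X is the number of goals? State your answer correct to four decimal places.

0.0003

X ~ Binomial(n=13, p=0.833333).
P(X=5) = C(13,5) · p^5 · (1−p)^8
= 1287 · 0.40188 · 5.9537e-07 = 0.000308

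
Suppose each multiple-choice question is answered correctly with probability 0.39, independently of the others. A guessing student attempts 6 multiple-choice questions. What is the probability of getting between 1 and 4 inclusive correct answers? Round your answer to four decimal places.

X ~ Binomial(6, 0.39); P(1 ≤ X ≤ 4) = Σ C(6,k) p^k (1−p)^(6−k) over k:
  k=1: C(6,1)·0.39^1·0.61^5 = 0.197636
  k=2: C(6,2)·0.39^2·0.61^4 = 0.315893
  k=3: C(6,3)·0.39^3·0.61^3 = 0.269286
  k=4: C(6,4)·0.39^4·0.61^2 = 0.129125
Total = 0.911939

0.9119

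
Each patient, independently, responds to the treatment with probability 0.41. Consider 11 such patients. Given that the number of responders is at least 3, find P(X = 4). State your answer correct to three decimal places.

X ~ Binomial(11, 0.41). Want P(X=4 | X≥3) = P(X=4) / P(X≥3).
P(X=4) = C(11,4)·0.41^4·0.59^7 = 0.23207
P(X≥3) = 1 − 0.00302 − 0.02305 − 0.08009 = 0.89384
Ratio = 0.23207 / 0.89384 = 0.25963

0.260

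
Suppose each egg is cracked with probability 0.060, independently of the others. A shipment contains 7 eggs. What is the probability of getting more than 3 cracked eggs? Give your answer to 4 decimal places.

0.0004

X ~ Binomial(7, 0.06); P(X ≥ 4) = Σ C(7,k) p^k (1−p)^(7−k) over k:
  k=4: C(7,4)·0.06^4·0.94^3 = 0.000377
  k=5: C(7,5)·0.06^5·0.94^2 = 0.000014
  k=6: C(7,6)·0.06^6·0.94^1 = 0.000000
  k=7: C(7,7)·0.06^7·0.94^0 = 0.000000
Total = 0.000391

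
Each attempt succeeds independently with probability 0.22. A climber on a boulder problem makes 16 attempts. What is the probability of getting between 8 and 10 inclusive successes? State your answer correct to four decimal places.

0.0126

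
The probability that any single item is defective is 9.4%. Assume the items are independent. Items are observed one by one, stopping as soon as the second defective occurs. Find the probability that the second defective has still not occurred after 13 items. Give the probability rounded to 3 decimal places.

Needing more than 13 items ⇔ fewer than 2 successes in the first 13. With X ~ Binomial(13, 0.094), P(Y > 13) = P(X ≤ 1).
  k=0: C(13,0)·0.094^0·0.906^13 = 0.27712
  k=1: C(13,1)·0.094^1·0.906^12 = 0.37377
P(X ≤ 1) = 0.65089

0.651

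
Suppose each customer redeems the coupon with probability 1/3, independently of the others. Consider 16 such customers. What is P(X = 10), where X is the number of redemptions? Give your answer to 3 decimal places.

0.012

X ~ Binomial(n=16, p=0.333333).
P(X=10) = C(16,10) · p^10 · (1−p)^6
= 8008 · 1.6935e-05 · 0.087791 = 0.01191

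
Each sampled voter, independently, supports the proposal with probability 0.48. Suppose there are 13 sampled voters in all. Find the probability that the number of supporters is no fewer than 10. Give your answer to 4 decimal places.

0.0338

X ~ Binomial(13, 0.48); P(X ≥ 10) = Σ C(13,k) p^k (1−p)^(13−k) over k:
  k=10: C(13,10)·0.48^10·0.52^3 = 0.026109
  k=11: C(13,11)·0.48^11·0.52^2 = 0.006573
  k=12: C(13,12)·0.48^12·0.52^1 = 0.001011
  k=13: C(13,13)·0.48^13·0.52^0 = 0.000072
Total = 0.033765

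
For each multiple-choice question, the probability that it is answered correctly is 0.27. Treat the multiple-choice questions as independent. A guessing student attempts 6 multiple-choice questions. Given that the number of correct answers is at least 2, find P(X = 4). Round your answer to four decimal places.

X ~ Binomial(6, 0.27). Want P(X=4 | X≥2) = P(X=4) / P(X≥2).
P(X=4) = C(6,4)·0.27^4·0.73^2 = 0.042481
P(X≥2) = 1 − 0.151334 − 0.335838 = 0.512828
Ratio = 0.042481 / 0.512828 = 0.082836

0.0828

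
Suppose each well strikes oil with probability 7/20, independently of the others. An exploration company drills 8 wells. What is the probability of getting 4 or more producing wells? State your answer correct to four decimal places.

X ~ Binomial(8, 0.35); P(X ≥ 4) = Σ C(8,k) p^k (1−p)^(8−k) over k:
  k=4: C(8,4)·0.35^4·0.65^4 = 0.187510
  k=5: C(8,5)·0.35^5·0.65^3 = 0.080773
  k=6: C(8,6)·0.35^6·0.65^2 = 0.021747
  k=7: C(8,7)·0.35^7·0.65^1 = 0.003346
  k=8: C(8,8)·0.35^8·0.65^0 = 0.000225
Total = 0.293601

0.2936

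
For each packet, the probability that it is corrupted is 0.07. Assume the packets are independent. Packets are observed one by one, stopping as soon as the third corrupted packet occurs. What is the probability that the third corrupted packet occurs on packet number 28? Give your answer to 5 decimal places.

0.01962

Y = trial on which the third success occurs; negative binomial, r=3, p=0.07.
P(Y=28) = C(27,2) · p^3 · (1−p)^25
= 351 · 0.000343 · 0.16296 = 0.0196189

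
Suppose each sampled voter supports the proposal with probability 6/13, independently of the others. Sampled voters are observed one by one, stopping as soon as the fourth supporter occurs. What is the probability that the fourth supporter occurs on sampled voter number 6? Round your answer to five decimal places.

Y = trial on which the fourth success occurs; negative binomial, r=4, p=0.461538.
P(Y=6) = C(5,3) · p^4 · (1−p)^2
= 10 · 0.045377 · 0.28994 = 0.1315652

0.13157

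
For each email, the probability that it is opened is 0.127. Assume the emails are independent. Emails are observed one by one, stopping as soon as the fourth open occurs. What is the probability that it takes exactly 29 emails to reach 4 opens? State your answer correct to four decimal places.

Y = trial on which the fourth success occurs; negative binomial, r=4, p=0.127.
P(Y=29) = C(28,3) · p^4 · (1−p)^25
= 3276 · 0.00026014 · 0.033524 = 0.028570

0.0286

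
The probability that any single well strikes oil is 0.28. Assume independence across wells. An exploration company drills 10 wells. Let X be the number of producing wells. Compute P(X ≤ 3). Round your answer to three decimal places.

X ~ Binomial(10, 0.28); P(X ≤ 3) = Σ C(10,k) p^k (1−p)^(10−k) over k:
  k=0: C(10,0)·0.28^0·0.72^10 = 0.03744
  k=1: C(10,1)·0.28^1·0.72^9 = 0.14560
  k=2: C(10,2)·0.28^2·0.72^8 = 0.25479
  k=3: C(10,3)·0.28^3·0.72^7 = 0.26423
Total = 0.70206

0.702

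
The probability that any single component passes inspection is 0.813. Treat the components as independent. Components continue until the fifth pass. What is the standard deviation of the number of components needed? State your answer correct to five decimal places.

1.18937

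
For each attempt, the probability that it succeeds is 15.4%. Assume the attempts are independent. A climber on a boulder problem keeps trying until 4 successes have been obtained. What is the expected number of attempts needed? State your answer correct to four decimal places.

25.9740

Y = total attempts until the fourth success; negative binomial with r=4, p=0.154.
E[Y] = r / p = 4 / 0.154 = 25.974026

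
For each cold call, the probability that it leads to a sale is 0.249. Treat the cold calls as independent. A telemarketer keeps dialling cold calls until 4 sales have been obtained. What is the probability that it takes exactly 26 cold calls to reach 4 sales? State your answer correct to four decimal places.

0.0162

Y = trial on which the fourth success occurs; negative binomial, r=4, p=0.249.
P(Y=26) = C(25,3) · p^4 · (1−p)^22
= 2300 · 0.0038441 · 0.0018369 = 0.016241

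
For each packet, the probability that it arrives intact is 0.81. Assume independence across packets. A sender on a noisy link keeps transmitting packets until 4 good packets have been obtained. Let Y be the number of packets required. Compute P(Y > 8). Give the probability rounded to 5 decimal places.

Needing more than 8 packets ⇔ fewer than 4 successes in the first 8. With X ~ Binomial(8, 0.81), P(Y > 8) = P(X ≤ 3).
  k=0: C(8,0)·0.81^0·0.19^8 = 0.0000017
  k=1: C(8,1)·0.81^1·0.19^7 = 0.0000579
  k=2: C(8,2)·0.81^2·0.19^6 = 0.0008643
  k=3: C(8,3)·0.81^3·0.19^5 = 0.0073690
P(X ≤ 3) = 0.0082929

0.00829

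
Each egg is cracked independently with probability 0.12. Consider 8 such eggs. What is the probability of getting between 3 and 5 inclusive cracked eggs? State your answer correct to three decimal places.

0.061

X ~ Binomial(8, 0.12); P(3 ≤ X ≤ 5) = Σ C(8,k) p^k (1−p)^(8−k) over k:
  k=3: C(8,3)·0.12^3·0.88^5 = 0.05107
  k=4: C(8,4)·0.12^4·0.88^4 = 0.00870
  k=5: C(8,5)·0.12^5·0.88^3 = 0.00095
Total = 0.06072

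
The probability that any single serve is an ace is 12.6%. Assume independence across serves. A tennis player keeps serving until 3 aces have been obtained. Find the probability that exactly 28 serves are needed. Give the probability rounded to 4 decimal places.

Y = trial on which the third success occurs; negative binomial, r=3, p=0.126.
P(Y=28) = C(27,2) · p^3 · (1−p)^25
= 351 · 0.0020004 · 0.034497 = 0.024222

0.0242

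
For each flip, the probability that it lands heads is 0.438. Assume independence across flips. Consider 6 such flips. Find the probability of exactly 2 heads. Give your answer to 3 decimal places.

0.287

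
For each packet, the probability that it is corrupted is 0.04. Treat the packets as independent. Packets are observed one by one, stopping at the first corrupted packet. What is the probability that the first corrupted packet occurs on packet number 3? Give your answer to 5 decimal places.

0.03686

Geometric (trials to first success), p = 0.04.
P(Y = 3) = (1−p)^2 · p = 0.9216 · 0.04 = 0.0368640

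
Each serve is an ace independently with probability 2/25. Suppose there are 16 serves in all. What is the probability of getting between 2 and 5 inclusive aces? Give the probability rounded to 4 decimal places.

0.3691

X ~ Binomial(16, 0.08); P(2 ≤ X ≤ 5) = Σ C(16,k) p^k (1−p)^(16−k) over k:
  k=2: C(16,2)·0.08^2·0.92^14 = 0.238996
  k=3: C(16,3)·0.08^3·0.92^13 = 0.096984
  k=4: C(16,4)·0.08^4·0.92^12 = 0.027408
  k=5: C(16,5)·0.08^5·0.92^11 = 0.005720
Total = 0.369109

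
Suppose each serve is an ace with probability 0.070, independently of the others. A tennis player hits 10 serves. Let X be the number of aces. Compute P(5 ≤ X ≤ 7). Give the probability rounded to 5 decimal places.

X ~ Binomial(10, 0.07); P(5 ≤ X ≤ 7) = Σ C(10,k) p^k (1−p)^(10−k) over k:
  k=5: C(10,5)·0.07^5·0.93^5 = 0.0002946
  k=6: C(10,6)·0.07^6·0.93^4 = 0.0000185
  k=7: C(10,7)·0.07^7·0.93^3 = 0.0000008
Total = 0.0003139

0.00031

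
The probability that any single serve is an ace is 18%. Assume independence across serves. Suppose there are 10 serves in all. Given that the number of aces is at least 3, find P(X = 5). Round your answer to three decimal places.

0.067

X ~ Binomial(10, 0.18). Want P(X=5 | X≥3) = P(X=5) / P(X≥3).
P(X=5) = C(10,5)·0.18^5·0.82^5 = 0.01765
P(X≥3) = 1 − 0.13745 − 0.30172 − 0.29804 = 0.26280
Ratio = 0.01765 / 0.26280 = 0.06717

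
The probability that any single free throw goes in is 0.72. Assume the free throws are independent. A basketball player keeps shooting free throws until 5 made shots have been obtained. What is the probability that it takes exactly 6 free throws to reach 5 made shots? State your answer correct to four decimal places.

Y = trial on which the fifth success occurs; negative binomial, r=5, p=0.72.
P(Y=6) = C(5,4) · p^5 · (1−p)^1
= 5 · 0.19349 · 0.28 = 0.270888

0.2709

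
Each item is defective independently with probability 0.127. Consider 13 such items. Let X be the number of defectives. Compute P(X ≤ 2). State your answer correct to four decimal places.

X ~ Binomial(13, 0.127); P(X ≤ 2) = Σ C(13,k) p^k (1−p)^(13−k) over k:
  k=0: C(13,0)·0.127^0·0.873^13 = 0.171074
  k=1: C(13,1)·0.127^1·0.873^12 = 0.323533
  k=2: C(13,2)·0.127^2·0.873^11 = 0.282396
Total = 0.777003

0.7770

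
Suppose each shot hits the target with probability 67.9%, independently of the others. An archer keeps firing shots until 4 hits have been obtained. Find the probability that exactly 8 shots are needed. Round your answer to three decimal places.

0.079

Y = trial on which the fourth success occurs; negative binomial, r=4, p=0.679.
P(Y=8) = C(7,3) · p^4 · (1−p)^4
= 35 · 0.21256 · 0.010617 = 0.07899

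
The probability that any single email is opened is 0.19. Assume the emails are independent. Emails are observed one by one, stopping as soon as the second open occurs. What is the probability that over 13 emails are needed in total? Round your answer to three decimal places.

Needing more than 13 emails ⇔ fewer than 2 successes in the first 13. With X ~ Binomial(13, 0.19), P(Y > 13) = P(X ≤ 1).
  k=0: C(13,0)·0.19^0·0.81^13 = 0.06461
  k=1: C(13,1)·0.19^1·0.81^12 = 0.19702
P(X ≤ 1) = 0.26163

0.262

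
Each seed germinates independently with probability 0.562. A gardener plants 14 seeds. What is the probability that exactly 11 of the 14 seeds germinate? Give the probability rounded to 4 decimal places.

X ~ Binomial(n=14, p=0.562).
P(X=11) = C(14,11) · p^11 · (1−p)^3
= 364 · 0.0017664 · 0.084028 = 0.054029

0.0540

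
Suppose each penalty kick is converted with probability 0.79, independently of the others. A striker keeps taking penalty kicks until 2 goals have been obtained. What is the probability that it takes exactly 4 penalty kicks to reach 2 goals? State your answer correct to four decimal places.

0.0826

Y = trial on which the second success occurs; negative binomial, r=2, p=0.79.
P(Y=4) = C(3,1) · p^2 · (1−p)^2
= 3 · 0.6241 · 0.0441 = 0.082568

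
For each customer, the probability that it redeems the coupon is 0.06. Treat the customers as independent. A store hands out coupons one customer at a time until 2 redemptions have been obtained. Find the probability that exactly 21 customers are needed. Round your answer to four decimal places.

Y = trial on which the second success occurs; negative binomial, r=2, p=0.06.
P(Y=21) = C(20,1) · p^2 · (1−p)^19
= 20 · 0.0036 · 0.30862 = 0.022221

0.0222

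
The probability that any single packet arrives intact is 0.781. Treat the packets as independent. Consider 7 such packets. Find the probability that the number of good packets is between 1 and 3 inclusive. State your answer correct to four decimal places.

0.0454

X ~ Binomial(7, 0.781); P(1 ≤ X ≤ 3) = Σ C(7,k) p^k (1−p)^(7−k) over k:
  k=1: C(7,1)·0.781^1·0.219^6 = 0.000603
  k=2: C(7,2)·0.781^2·0.219^5 = 0.006453
  k=3: C(7,3)·0.781^3·0.219^4 = 0.038353
Total = 0.045409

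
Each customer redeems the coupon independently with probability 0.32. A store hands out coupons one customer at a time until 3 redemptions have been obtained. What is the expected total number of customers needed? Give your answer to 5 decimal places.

9.37500

Y = total customers until the third success; negative binomial with r=3, p=0.32.
E[Y] = r / p = 3 / 0.32 = 9.3750000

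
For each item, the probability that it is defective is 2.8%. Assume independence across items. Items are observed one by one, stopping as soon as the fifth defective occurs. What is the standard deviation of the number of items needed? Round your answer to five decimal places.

78.73360

Y = total items until the fifth success; negative binomial with r=5, p=0.028.
SD(Y) = √[r(1−p)/p²] = √(6198.9795918) = 78.7335989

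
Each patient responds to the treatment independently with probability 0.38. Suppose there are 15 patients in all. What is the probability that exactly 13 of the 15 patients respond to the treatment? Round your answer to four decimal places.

X ~ Binomial(n=15, p=0.38).
P(X=13) = C(15,13) · p^13 · (1−p)^2
= 105 · 3.445e-06 · 0.3844 = 0.000139

0.0001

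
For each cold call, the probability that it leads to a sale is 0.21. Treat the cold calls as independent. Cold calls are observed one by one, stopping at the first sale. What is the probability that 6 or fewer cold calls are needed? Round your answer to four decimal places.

0.7569

Y = number of cold calls to the first success; geometric, p = 0.21.
P(Y ≤ 6) = 1 − (1−p)^6 = 1 − 0.243087 = 0.756913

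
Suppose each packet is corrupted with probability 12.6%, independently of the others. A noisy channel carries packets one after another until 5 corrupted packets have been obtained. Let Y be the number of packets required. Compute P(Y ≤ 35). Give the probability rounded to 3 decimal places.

0.456

Finishing within 35 packets ⇔ at least 5 successes in the first 35. With X ~ Binomial(35, 0.126), P(Y ≤ 35) = 1 − P(X ≤ 4).
  k=0: C(35,0)·0.126^0·0.874^35 = 0.00897
  k=1: C(35,1)·0.126^1·0.874^34 = 0.04527
  k=2: C(35,2)·0.126^2·0.874^33 = 0.11095
  k=3: C(35,3)·0.126^3·0.874^32 = 0.17595
  k=4: C(35,4)·0.126^4·0.874^31 = 0.20293
1 − 0.54407 = 0.45593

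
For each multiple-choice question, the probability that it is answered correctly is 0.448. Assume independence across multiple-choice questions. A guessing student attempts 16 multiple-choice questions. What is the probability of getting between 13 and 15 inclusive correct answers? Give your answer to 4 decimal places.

X ~ Binomial(16, 0.448); P(13 ≤ X ≤ 15) = Σ C(16,k) p^k (1−p)^(16−k) over k:
  k=13: C(16,13)·0.448^13·0.552^3 = 0.002758
  k=14: C(16,14)·0.448^14·0.552^2 = 0.000480
  k=15: C(16,15)·0.448^15·0.552^1 = 0.000052
Total = 0.003290

0.0033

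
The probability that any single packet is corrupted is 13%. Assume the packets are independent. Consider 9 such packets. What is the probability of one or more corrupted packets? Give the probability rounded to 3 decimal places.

P(at least one) = 1 − P(none) = 1 − (1 − 0.13)^9
= 1 − 0.28554 = 0.71446

0.714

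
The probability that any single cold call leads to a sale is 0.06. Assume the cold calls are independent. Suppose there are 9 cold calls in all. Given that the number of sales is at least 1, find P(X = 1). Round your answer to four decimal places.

0.7709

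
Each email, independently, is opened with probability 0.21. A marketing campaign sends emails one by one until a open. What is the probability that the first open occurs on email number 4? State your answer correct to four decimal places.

0.1035

Geometric (trials to first success), p = 0.21.
P(Y = 4) = (1−p)^3 · p = 0.49304 · 0.21 = 0.103538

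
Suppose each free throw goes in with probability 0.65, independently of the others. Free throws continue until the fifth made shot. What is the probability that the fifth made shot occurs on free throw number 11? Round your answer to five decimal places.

Y = trial on which the fifth success occurs; negative binomial, r=5, p=0.65.
P(Y=11) = C(10,4) · p^5 · (1−p)^6
= 210 · 0.11603 · 0.0018383 = 0.0447914

0.04479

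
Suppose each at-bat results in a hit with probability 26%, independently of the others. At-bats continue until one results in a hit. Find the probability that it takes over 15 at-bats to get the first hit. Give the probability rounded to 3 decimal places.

Y = number of at-bats to the first success; geometric, p = 0.26.
P(Y > 15) = P(first 15 all fail) = (1−p)^15 = 0.01093

0.011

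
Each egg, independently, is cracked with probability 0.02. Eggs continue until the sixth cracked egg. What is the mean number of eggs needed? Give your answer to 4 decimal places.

Y = total eggs until the sixth success; negative binomial with r=6, p=0.02.
E[Y] = r / p = 6 / 0.02 = 300.000000

300.0000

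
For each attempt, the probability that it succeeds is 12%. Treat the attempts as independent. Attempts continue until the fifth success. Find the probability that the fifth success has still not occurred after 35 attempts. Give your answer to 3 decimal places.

0.588

Needing more than 35 attempts ⇔ fewer than 5 successes in the first 35. With X ~ Binomial(35, 0.12), P(Y > 35) = P(X ≤ 4).
  k=0: C(35,0)·0.12^0·0.88^35 = 0.01140
  k=1: C(35,1)·0.12^1·0.88^34 = 0.05441
  k=2: C(35,2)·0.12^2·0.88^33 = 0.12613
  k=3: C(35,3)·0.12^3·0.88^32 = 0.18919
  k=4: C(35,4)·0.12^4·0.88^31 = 0.20639
P(X ≤ 4) = 0.58751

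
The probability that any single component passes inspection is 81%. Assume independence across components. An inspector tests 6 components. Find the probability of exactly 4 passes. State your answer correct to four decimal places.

X ~ Binomial(n=6, p=0.81).
P(X=4) = C(6,4) · p^4 · (1−p)^2
= 15 · 0.43047 · 0.0361 = 0.233098

0.2331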